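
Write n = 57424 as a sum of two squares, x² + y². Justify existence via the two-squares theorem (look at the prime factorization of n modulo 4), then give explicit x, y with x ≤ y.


Step 1: Factor n = 57424 = 2^4 · 37 · 97.
Step 2: Check the mod-4 condition on each prime factor: 2 = 2 (special); 37 ≡ 1 (mod 4), exponent 1; 97 ≡ 1 (mod 4), exponent 1.
All primes ≡ 3 (mod 4) appear to even exponent (or don't appear), so by the two-squares theorem n IS expressible as a sum of two squares.
Step 3: Build a representation. Group n = k² · m with k = 4 and m = 37 · 97 = 3589 (a product of primes ≡ 1 (mod 4)); a representation of m scales to one of n via (k·x)² + (k·y)² = k²(x² + y²). Each prime p ≡ 1 (mod 4) is itself a sum of two squares; find a² by testing p − a² for a perfect square:
  37: 37 − 1² = 36 = 6² ⇒ 37 = 1² + 6².
  97: 97 − 1² = 96, 97 − 2² = 93, 97 − 3² = 88, 97 − 4² = 81 = 9² ⇒ 97 = 4² + 9².
  Combine using the Brahmagupta–Fibonacci identity (a² + b²)(c² + d²) = (ac − bd)² + (ad + bc)² = (ac + bd)² + (ad − bc)²:
  37 · 97 = 3589: from (1² + 6²)(4² + 9²), take (1·4 − 6·9, 1·9 + 6·4) = (4 − 54, 9 + 24) = (-50, 33); dropping signs (only squares matter) gives (50, 33); check 50² + 33² = 2500 + 1089 = 3589 ✓.
  Scale by k = 4: (4·50, 4·33) = (200, 132).
Step 4: Order so x ≤ y and verify: 132² + 200² = 17424 + 40000 = 57424 = n. ✓

n = 57424 = 132² + 200² (one valid representation with x ≤ y).


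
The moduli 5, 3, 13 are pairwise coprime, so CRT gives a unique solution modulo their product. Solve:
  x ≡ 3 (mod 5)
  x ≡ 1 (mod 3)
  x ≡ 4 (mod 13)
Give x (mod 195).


Moduli 5, 3, 13 are pairwise coprime; by CRT there is a unique solution modulo M = 5 · 3 · 13 = 195.
Solve pairwise, accumulating the modulus:
  Start with x ≡ 3 (mod 5).
  Combine with x ≡ 1 (mod 3): since gcd(5, 3) = 1, we get a unique residue mod 15.
    Write x = 3 + 5·t and substitute into x ≡ 1 (mod 3): 5·t ≡ 1 − 3 = -2 (mod 3).
    Reduce coefficients mod 3: 2·t ≡ 1 (mod 3).
    The inverse of 2 mod 3 is 2 (since 2·2 = 4 = 1·3 + 1), so t ≡ 2·1 = 2 ≡ 2 (mod 3).
    Then x = 3 + 5·2 = 13, valid modulo lcm(5, 3) = 15: x ≡ 13 (mod 15).
  Combine with x ≡ 4 (mod 13): since gcd(15, 13) = 1, we get a unique residue mod 195.
    Write x = 13 + 15·t and substitute into x ≡ 4 (mod 13): 15·t ≡ 4 − 13 = -9 (mod 13).
    Reduce coefficients mod 13: 2·t ≡ 4 (mod 13).
    The inverse of 2 mod 13 is 7 (since 2·7 = 14 = 1·13 + 1), so t ≡ 7·4 = 28 ≡ 2 (mod 13).
    Then x = 13 + 15·2 = 43, valid modulo lcm(15, 13) = 195: x ≡ 43 (mod 195).
Verify: 43 mod 5 = 3 ✓, 43 mod 3 = 1 ✓, 43 mod 13 = 4 ✓.

x ≡ 43 (mod 195).


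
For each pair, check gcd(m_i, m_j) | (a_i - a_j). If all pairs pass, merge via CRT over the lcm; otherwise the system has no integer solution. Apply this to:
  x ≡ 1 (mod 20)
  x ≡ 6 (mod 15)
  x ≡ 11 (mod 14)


Moduli 20, 15, 14 are not pairwise coprime, so CRT works modulo lcm(m_i) when all pairwise compatibility conditions hold.
Pairwise compatibility: gcd(m_i, m_j) must divide a_i - a_j for every pair.
Merge one congruence at a time:
  Start: x ≡ 1 (mod 20).
  Combine with x ≡ 6 (mod 15): gcd(20, 15) = 5; 6 - 1 = 5, which IS divisible by 5, so compatible.
    Write x = 1 + 20·t and substitute into x ≡ 6 (mod 15): 20·t ≡ 6 − 1 = 5 (mod 15).
    Divide the congruence (and modulus) by g = 5: 4·t ≡ 1 (mod 3).
    Reduce coefficients mod 3: 1·t ≡ 1 (mod 3).
    So t ≡ 1 (mod 3).
    Then x = 1 + 20·1 = 21, valid modulo lcm(20, 15) = 60: x ≡ 21 (mod 60).
  Combine with x ≡ 11 (mod 14): gcd(60, 14) = 2; 11 - 21 = -10, which IS divisible by 2, so compatible.
    Write x = 21 + 60·t and substitute into x ≡ 11 (mod 14): 60·t ≡ 11 − 21 = -10 (mod 14).
    Divide the congruence (and modulus) by g = 2: 30·t ≡ -5 (mod 7).
    Reduce coefficients mod 7: 2·t ≡ 2 (mod 7).
    The inverse of 2 mod 7 is 4 (since 2·4 = 8 = 1·7 + 1), so t ≡ 4·2 = 8 ≡ 1 (mod 7).
    Then x = 21 + 60·1 = 81, valid modulo lcm(60, 14) = 420: x ≡ 81 (mod 420).
Verify: 81 mod 20 = 1, 81 mod 15 = 6, 81 mod 14 = 11.

x ≡ 81 (mod 420).


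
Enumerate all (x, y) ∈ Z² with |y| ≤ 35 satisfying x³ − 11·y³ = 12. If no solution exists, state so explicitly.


The equation is x³ - 11y³ = 12. For fixed y, x³ = 11·y³ + 12, so a solution requires the RHS to be a perfect cube.
Strategy: iterate y from -35 to 35, compute RHS = 11·y³ + 12, and check whether it is a (positive or negative) perfect cube.
Check small values of y:
  y = 0: RHS = 12 is not a perfect cube.
  y = 1: RHS = 23 is not a perfect cube.
  y = -1: RHS = 1 = (1)³ ⇒ x = 1 works.
  y = 2: RHS = 100 is not a perfect cube.
  y = -2: RHS = -76 is not a perfect cube.
  y = 3: RHS = 309 is not a perfect cube.
  y = -3: RHS = -285 is not a perfect cube.
Continuing the search up to |y| = 35 finds no further solutions beyond those listed.
Collected solutions: (1, -1).

Solutions (with |y| ≤ 35): (1, -1).


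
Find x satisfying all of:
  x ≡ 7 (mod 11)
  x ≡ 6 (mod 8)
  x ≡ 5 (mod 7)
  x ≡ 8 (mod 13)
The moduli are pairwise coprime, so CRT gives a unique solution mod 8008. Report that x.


Product of moduli M = 11 · 8 · 7 · 13 = 8008.
Merge one congruence at a time:
  Start: x ≡ 7 (mod 11).
  Combine with x ≡ 6 (mod 8); new modulus lcm = 88.
    Write x = 7 + 11·t and substitute into x ≡ 6 (mod 8): 11·t ≡ 6 − 7 = -1 (mod 8).
    Reduce coefficients mod 8: 3·t ≡ 7 (mod 8).
    The inverse of 3 mod 8 is 3 (since 3·3 = 9 = 1·8 + 1), so t ≡ 3·7 = 21 ≡ 5 (mod 8).
    Then x = 7 + 11·5 = 62, valid modulo lcm(11, 8) = 88: x ≡ 62 (mod 88).
  Combine with x ≡ 5 (mod 7); new modulus lcm = 616.
    Write x = 62 + 88·t and substitute into x ≡ 5 (mod 7): 88·t ≡ 5 − 62 = -57 (mod 7).
    Reduce coefficients mod 7: 4·t ≡ 6 (mod 7).
    The inverse of 4 mod 7 is 2 (since 4·2 = 8 = 1·7 + 1), so t ≡ 2·6 = 12 ≡ 5 (mod 7).
    Then x = 62 + 88·5 = 502, valid modulo lcm(88, 7) = 616: x ≡ 502 (mod 616).
  Combine with x ≡ 8 (mod 13); new modulus lcm = 8008.
    Write x = 502 + 616·t and substitute into x ≡ 8 (mod 13): 616·t ≡ 8 − 502 = -494 (mod 13).
    Reduce coefficients mod 13: 5·t ≡ 0 (mod 13).
    The inverse of 5 mod 13 is 8 (since 5·8 = 40 = 3·13 + 1), so t ≡ 8·0 = 0 ≡ 0 (mod 13).
    Then x = 502 + 616·0 = 502, valid modulo lcm(616, 13) = 8008: x ≡ 502 (mod 8008).
Verify against each original: 502 mod 11 = 7, 502 mod 8 = 6, 502 mod 7 = 5, 502 mod 13 = 8.

x ≡ 502 (mod 8008).


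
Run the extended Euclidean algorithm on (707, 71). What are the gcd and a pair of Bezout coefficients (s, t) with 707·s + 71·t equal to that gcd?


Euclidean algorithm on (707, 71) — divide until remainder is 0:
  707 = 9 · 71 + 68
  71 = 1 · 68 + 3
  68 = 22 · 3 + 2
  3 = 1 · 2 + 1
  2 = 2 · 1 + 0
gcd(707, 71) = 1.
Track Bezout coefficients alongside the remainders: start with r₀ = 707 = a·1 + b·0 (s = 1, t = 0) and r₁ = 71 = a·0 + b·1 (s = 0, t = 1); each new remainder r_{k+1} = r_{k-1} − q_k·r_k inherits s_{k+1} = s_{k-1} − q_k·s_k, t_{k+1} = t_{k-1} − q_k·t_k, so r_k = a·s_k + b·t_k at every step:
  q = 9: r = 68, s = 1 − 9·0 = 1, t = 0 − 9·1 = -9  (check: 707·1 + 71·(-9) = 68)
  q = 1: r = 3, s = 0 − 1·1 = -1, t = 1 − 1·(-9) = 10  (check: 707·(-1) + 71·10 = 3)
  q = 22: r = 2, s = 1 − 22·(-1) = 23, t = -9 − 22·10 = -229  (check: 707·23 + 71·(-229) = 2)
  q = 1: r = 1, s = -1 − 1·23 = -24, t = 10 − 1·(-229) = 239  (check: 707·(-24) + 71·239 = 1)
The row with r = 1 (the gcd) gives the Bezout coefficients s = -24, t = 239.
Result: 707 · (-24) + 71 · (239) = 1.

gcd(707, 71) = 1; s = -24, t = 239 (check: 707·(-24) + 71·239 = 1).


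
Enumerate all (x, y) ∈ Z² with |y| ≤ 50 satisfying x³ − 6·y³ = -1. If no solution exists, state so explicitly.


The equation is x³ - 6y³ = -1. For fixed y, x³ = 6·y³ − 1, so a solution requires the RHS to be a perfect cube.
Strategy: iterate y from -50 to 50, compute RHS = 6·y³ − 1, and check whether it is a (positive or negative) perfect cube.
Check small values of y:
  y = 0: RHS = -1 = (-1)³ ⇒ x = -1 works.
  y = 1: RHS = 5 is not a perfect cube.
  y = -1: RHS = -7 is not a perfect cube.
  y = 2: RHS = 47 is not a perfect cube.
  y = -2: RHS = -49 is not a perfect cube.
  y = 3: RHS = 161 is not a perfect cube.
  y = -3: RHS = -163 is not a perfect cube.
Continuing the search up to |y| = 50 finds no further solutions beyond those listed.
Collected solutions: (-1, 0).

Solutions (with |y| ≤ 50): (-1, 0).


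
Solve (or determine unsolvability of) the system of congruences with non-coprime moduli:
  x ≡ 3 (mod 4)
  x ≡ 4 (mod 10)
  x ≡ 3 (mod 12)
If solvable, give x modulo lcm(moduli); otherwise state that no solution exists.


Moduli 4, 10, 12 are not pairwise coprime, so CRT works modulo lcm(m_i) when all pairwise compatibility conditions hold.
Pairwise compatibility: gcd(m_i, m_j) must divide a_i - a_j for every pair.
Merge one congruence at a time:
  Start: x ≡ 3 (mod 4).
  Combine with x ≡ 4 (mod 10): gcd(4, 10) = 2, and 4 - 3 = 1 is NOT divisible by 2.
    ⇒ system is inconsistent (no integer solution).

No solution (the system is inconsistent).


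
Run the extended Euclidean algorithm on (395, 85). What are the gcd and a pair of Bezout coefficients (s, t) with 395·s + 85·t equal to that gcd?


Euclidean algorithm on (395, 85) — divide until remainder is 0:
  395 = 4 · 85 + 55
  85 = 1 · 55 + 30
  55 = 1 · 30 + 25
  30 = 1 · 25 + 5
  25 = 5 · 5 + 0
gcd(395, 85) = 5.
Track Bezout coefficients alongside the remainders: start with r₀ = 395 = a·1 + b·0 (s = 1, t = 0) and r₁ = 85 = a·0 + b·1 (s = 0, t = 1); each new remainder r_{k+1} = r_{k-1} − q_k·r_k inherits s_{k+1} = s_{k-1} − q_k·s_k, t_{k+1} = t_{k-1} − q_k·t_k, so r_k = a·s_k + b·t_k at every step:
  q = 4: r = 55, s = 1 − 4·0 = 1, t = 0 − 4·1 = -4  (check: 395·1 + 85·(-4) = 55)
  q = 1: r = 30, s = 0 − 1·1 = -1, t = 1 − 1·(-4) = 5  (check: 395·(-1) + 85·5 = 30)
  q = 1: r = 25, s = 1 − 1·(-1) = 2, t = -4 − 1·5 = -9  (check: 395·2 + 85·(-9) = 25)
  q = 1: r = 5, s = -1 − 1·2 = -3, t = 5 − 1·(-9) = 14  (check: 395·(-3) + 85·14 = 5)
The row with r = 5 (the gcd) gives the Bezout coefficients s = -3, t = 14.
Result: 395 · (-3) + 85 · (14) = 5.

gcd(395, 85) = 5; s = -3, t = 14 (check: 395·(-3) + 85·14 = 5).


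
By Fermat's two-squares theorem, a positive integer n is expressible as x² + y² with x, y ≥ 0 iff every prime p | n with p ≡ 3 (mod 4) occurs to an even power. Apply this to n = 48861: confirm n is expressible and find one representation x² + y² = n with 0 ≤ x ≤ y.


Step 1: Factor n = 48861 = 3^2 · 61 · 89.
Step 2: Check the mod-4 condition on each prime factor: 3 ≡ 3 (mod 4), exponent 2 (must be even); 61 ≡ 1 (mod 4), exponent 1; 89 ≡ 1 (mod 4), exponent 1.
All primes ≡ 3 (mod 4) appear to even exponent (or don't appear), so by the two-squares theorem n IS expressible as a sum of two squares.
Step 3: Build a representation. Group n = k² · m with k = 3 and m = 61 · 89 = 5429 (a product of primes ≡ 1 (mod 4)); a representation of m scales to one of n via (k·x)² + (k·y)² = k²(x² + y²). Each prime p ≡ 1 (mod 4) is itself a sum of two squares; find a² by testing p − a² for a perfect square:
  61: 61 − 1² = 60, 61 − 2² = 57, 61 − 3² = 52, 61 − 4² = 45, 61 − 5² = 36 = 6² ⇒ 61 = 5² + 6².
  89: 89 − 1² = 88, 89 − 2² = 85, 89 − 3² = 80, 89 − 4² = 73, 89 − 5² = 64 = 8² ⇒ 89 = 5² + 8².
  Combine using the Brahmagupta–Fibonacci identity (a² + b²)(c² + d²) = (ac − bd)² + (ad + bc)² = (ac + bd)² + (ad − bc)²:
  61 · 89 = 5429: from (5² + 6²)(5² + 8²), take (5·5 − 6·8, 5·8 + 6·5) = (25 − 48, 40 + 30) = (-23, 70); dropping signs (only squares matter) gives (23, 70); check 23² + 70² = 529 + 4900 = 5429 ✓.
  Scale by k = 3: (3·23, 3·70) = (69, 210).
Step 4: Order so x ≤ y and verify: 69² + 210² = 4761 + 44100 = 48861 = n. ✓

n = 48861 = 69² + 210² (one valid representation with x ≤ y).


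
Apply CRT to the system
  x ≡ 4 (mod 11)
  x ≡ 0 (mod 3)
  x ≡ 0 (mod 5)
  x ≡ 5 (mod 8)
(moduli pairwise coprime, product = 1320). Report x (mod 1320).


Product of moduli M = 11 · 3 · 5 · 8 = 1320.
Merge one congruence at a time:
  Start: x ≡ 4 (mod 11).
  Combine with x ≡ 0 (mod 3); new modulus lcm = 33.
    Write x = 4 + 11·t and substitute into x ≡ 0 (mod 3): 11·t ≡ 0 − 4 = -4 (mod 3).
    Reduce coefficients mod 3: 2·t ≡ 2 (mod 3).
    The inverse of 2 mod 3 is 2 (since 2·2 = 4 = 1·3 + 1), so t ≡ 2·2 = 4 ≡ 1 (mod 3).
    Then x = 4 + 11·1 = 15, valid modulo lcm(11, 3) = 33: x ≡ 15 (mod 33).
  Combine with x ≡ 0 (mod 5); new modulus lcm = 165.
    Write x = 15 + 33·t and substitute into x ≡ 0 (mod 5): 33·t ≡ 0 − 15 = -15 (mod 5).
    Reduce coefficients mod 5: 3·t ≡ 0 (mod 5).
    The inverse of 3 mod 5 is 2 (since 3·2 = 6 = 1·5 + 1), so t ≡ 2·0 = 0 ≡ 0 (mod 5).
    Then x = 15 + 33·0 = 15, valid modulo lcm(33, 5) = 165: x ≡ 15 (mod 165).
  Combine with x ≡ 5 (mod 8); new modulus lcm = 1320.
    Write x = 15 + 165·t and substitute into x ≡ 5 (mod 8): 165·t ≡ 5 − 15 = -10 (mod 8).
    Reduce coefficients mod 8: 5·t ≡ 6 (mod 8).
    The inverse of 5 mod 8 is 5 (since 5·5 = 25 = 3·8 + 1), so t ≡ 5·6 = 30 ≡ 6 (mod 8).
    Then x = 15 + 165·6 = 1005, valid modulo lcm(165, 8) = 1320: x ≡ 1005 (mod 1320).
Verify against each original: 1005 mod 11 = 4, 1005 mod 3 = 0, 1005 mod 5 = 0, 1005 mod 8 = 5.

x ≡ 1005 (mod 1320).


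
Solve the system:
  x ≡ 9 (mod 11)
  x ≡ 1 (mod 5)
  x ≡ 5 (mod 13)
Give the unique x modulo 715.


Moduli 11, 5, 13 are pairwise coprime; by CRT there is a unique solution modulo M = 11 · 5 · 13 = 715.
Solve pairwise, accumulating the modulus:
  Start with x ≡ 9 (mod 11).
  Combine with x ≡ 1 (mod 5): since gcd(11, 5) = 1, we get a unique residue mod 55.
    Write x = 9 + 11·t and substitute into x ≡ 1 (mod 5): 11·t ≡ 1 − 9 = -8 (mod 5).
    Reduce coefficients mod 5: 1·t ≡ 2 (mod 5).
    So t ≡ 2 (mod 5).
    Then x = 9 + 11·2 = 31, valid modulo lcm(11, 5) = 55: x ≡ 31 (mod 55).
  Combine with x ≡ 5 (mod 13): since gcd(55, 13) = 1, we get a unique residue mod 715.
    Write x = 31 + 55·t and substitute into x ≡ 5 (mod 13): 55·t ≡ 5 − 31 = -26 (mod 13).
    Reduce coefficients mod 13: 3·t ≡ 0 (mod 13).
    The inverse of 3 mod 13 is 9 (since 3·9 = 27 = 2·13 + 1), so t ≡ 9·0 = 0 ≡ 0 (mod 13).
    Then x = 31 + 55·0 = 31, valid modulo lcm(55, 13) = 715: x ≡ 31 (mod 715).
Verify: 31 mod 11 = 9 ✓, 31 mod 5 = 1 ✓, 31 mod 13 = 5 ✓.

x ≡ 31 (mod 715).


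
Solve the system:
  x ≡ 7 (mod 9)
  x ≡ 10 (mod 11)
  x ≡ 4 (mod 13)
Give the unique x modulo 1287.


Moduli 9, 11, 13 are pairwise coprime; by CRT there is a unique solution modulo M = 9 · 11 · 13 = 1287.
Solve pairwise, accumulating the modulus:
  Start with x ≡ 7 (mod 9).
  Combine with x ≡ 10 (mod 11): since gcd(9, 11) = 1, we get a unique residue mod 99.
    Write x = 7 + 9·t and substitute into x ≡ 10 (mod 11): 9·t ≡ 10 − 7 = 3 (mod 11).
    The inverse of 9 mod 11 is 5 (since 9·5 = 45 = 4·11 + 1), so t ≡ 5·3 = 15 ≡ 4 (mod 11).
    Then x = 7 + 9·4 = 43, valid modulo lcm(9, 11) = 99: x ≡ 43 (mod 99).
  Combine with x ≡ 4 (mod 13): since gcd(99, 13) = 1, we get a unique residue mod 1287.
    Write x = 43 + 99·t and substitute into x ≡ 4 (mod 13): 99·t ≡ 4 − 43 = -39 (mod 13).
    Reduce coefficients mod 13: 8·t ≡ 0 (mod 13).
    The inverse of 8 mod 13 is 5 (since 8·5 = 40 = 3·13 + 1), so t ≡ 5·0 = 0 ≡ 0 (mod 13).
    Then x = 43 + 99·0 = 43, valid modulo lcm(99, 13) = 1287: x ≡ 43 (mod 1287).
Verify: 43 mod 9 = 7 ✓, 43 mod 11 = 10 ✓, 43 mod 13 = 4 ✓.

x ≡ 43 (mod 1287).


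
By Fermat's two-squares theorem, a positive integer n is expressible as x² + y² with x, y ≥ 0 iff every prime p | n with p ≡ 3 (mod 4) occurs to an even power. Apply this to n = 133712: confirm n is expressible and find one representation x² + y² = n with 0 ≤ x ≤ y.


Step 1: Factor n = 133712 = 2^4 · 61 · 137.
Step 2: Check the mod-4 condition on each prime factor: 2 = 2 (special); 61 ≡ 1 (mod 4), exponent 1; 137 ≡ 1 (mod 4), exponent 1.
All primes ≡ 3 (mod 4) appear to even exponent (or don't appear), so by the two-squares theorem n IS expressible as a sum of two squares.
Step 3: Build a representation. Group n = k² · m with k = 4 and m = 61 · 137 = 8357 (a product of primes ≡ 1 (mod 4)); a representation of m scales to one of n via (k·x)² + (k·y)² = k²(x² + y²). Each prime p ≡ 1 (mod 4) is itself a sum of two squares; find a² by testing p − a² for a perfect square:
  61: 61 − 1² = 60, 61 − 2² = 57, 61 − 3² = 52, 61 − 4² = 45, 61 − 5² = 36 = 6² ⇒ 61 = 5² + 6².
  137: 137 − 1² = 136, 137 − 2² = 133, 137 − 3² = 128, 137 − 4² = 121 = 11² ⇒ 137 = 4² + 11².
  Combine using the Brahmagupta–Fibonacci identity (a² + b²)(c² + d²) = (ac − bd)² + (ad + bc)² = (ac + bd)² + (ad − bc)²:
  61 · 137 = 8357: from (5² + 6²)(4² + 11²), take (5·4 − 6·11, 5·11 + 6·4) = (20 − 66, 55 + 24) = (-46, 79); dropping signs (only squares matter) gives (46, 79); check 46² + 79² = 2116 + 6241 = 8357 ✓.
  Scale by k = 4: (4·46, 4·79) = (184, 316).
Step 4: Order so x ≤ y and verify: 184² + 316² = 33856 + 99856 = 133712 = n. ✓

n = 133712 = 184² + 316² (one valid representation with x ≤ y).


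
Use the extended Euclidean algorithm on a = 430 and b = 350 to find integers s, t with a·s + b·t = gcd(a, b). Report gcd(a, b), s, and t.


Euclidean algorithm on (430, 350) — divide until remainder is 0:
  430 = 1 · 350 + 80
  350 = 4 · 80 + 30
  80 = 2 · 30 + 20
  30 = 1 · 20 + 10
  20 = 2 · 10 + 0
gcd(430, 350) = 10.
Track Bezout coefficients alongside the remainders: start with r₀ = 430 = a·1 + b·0 (s = 1, t = 0) and r₁ = 350 = a·0 + b·1 (s = 0, t = 1); each new remainder r_{k+1} = r_{k-1} − q_k·r_k inherits s_{k+1} = s_{k-1} − q_k·s_k, t_{k+1} = t_{k-1} − q_k·t_k, so r_k = a·s_k + b·t_k at every step:
  q = 1: r = 80, s = 1 − 1·0 = 1, t = 0 − 1·1 = -1  (check: 430·1 + 350·(-1) = 80)
  q = 4: r = 30, s = 0 − 4·1 = -4, t = 1 − 4·(-1) = 5  (check: 430·(-4) + 350·5 = 30)
  q = 2: r = 20, s = 1 − 2·(-4) = 9, t = -1 − 2·5 = -11  (check: 430·9 + 350·(-11) = 20)
  q = 1: r = 10, s = -4 − 1·9 = -13, t = 5 − 1·(-11) = 16  (check: 430·(-13) + 350·16 = 10)
The row with r = 10 (the gcd) gives the Bezout coefficients s = -13, t = 16.
Result: 430 · (-13) + 350 · (16) = 10.

gcd(430, 350) = 10; s = -13, t = 16 (check: 430·(-13) + 350·16 = 10).


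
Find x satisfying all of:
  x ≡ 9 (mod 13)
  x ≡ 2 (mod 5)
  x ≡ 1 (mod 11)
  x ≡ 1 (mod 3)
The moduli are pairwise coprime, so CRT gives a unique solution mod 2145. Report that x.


Product of moduli M = 13 · 5 · 11 · 3 = 2145.
Merge one congruence at a time:
  Start: x ≡ 9 (mod 13).
  Combine with x ≡ 2 (mod 5); new modulus lcm = 65.
    Write x = 9 + 13·t and substitute into x ≡ 2 (mod 5): 13·t ≡ 2 − 9 = -7 (mod 5).
    Reduce coefficients mod 5: 3·t ≡ 3 (mod 5).
    The inverse of 3 mod 5 is 2 (since 3·2 = 6 = 1·5 + 1), so t ≡ 2·3 = 6 ≡ 1 (mod 5).
    Then x = 9 + 13·1 = 22, valid modulo lcm(13, 5) = 65: x ≡ 22 (mod 65).
  Combine with x ≡ 1 (mod 11); new modulus lcm = 715.
    Write x = 22 + 65·t and substitute into x ≡ 1 (mod 11): 65·t ≡ 1 − 22 = -21 (mod 11).
    Reduce coefficients mod 11: 10·t ≡ 1 (mod 11).
    The inverse of 10 mod 11 is 10 (since 10·10 = 100 = 9·11 + 1), so t ≡ 10·1 = 10 ≡ 10 (mod 11).
    Then x = 22 + 65·10 = 672, valid modulo lcm(65, 11) = 715: x ≡ 672 (mod 715).
  Combine with x ≡ 1 (mod 3); new modulus lcm = 2145.
    Write x = 672 + 715·t and substitute into x ≡ 1 (mod 3): 715·t ≡ 1 − 672 = -671 (mod 3).
    Reduce coefficients mod 3: 1·t ≡ 1 (mod 3).
    So t ≡ 1 (mod 3).
    Then x = 672 + 715·1 = 1387, valid modulo lcm(715, 3) = 2145: x ≡ 1387 (mod 2145).
Verify against each original: 1387 mod 13 = 9, 1387 mod 5 = 2, 1387 mod 11 = 1, 1387 mod 3 = 1.

x ≡ 1387 (mod 2145).


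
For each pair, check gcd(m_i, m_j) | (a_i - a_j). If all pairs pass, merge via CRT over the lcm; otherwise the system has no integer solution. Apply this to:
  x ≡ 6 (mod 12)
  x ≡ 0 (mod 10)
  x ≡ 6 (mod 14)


Moduli 12, 10, 14 are not pairwise coprime, so CRT works modulo lcm(m_i) when all pairwise compatibility conditions hold.
Pairwise compatibility: gcd(m_i, m_j) must divide a_i - a_j for every pair.
Merge one congruence at a time:
  Start: x ≡ 6 (mod 12).
  Combine with x ≡ 0 (mod 10): gcd(12, 10) = 2; 0 - 6 = -6, which IS divisible by 2, so compatible.
    Write x = 6 + 12·t and substitute into x ≡ 0 (mod 10): 12·t ≡ 0 − 6 = -6 (mod 10).
    Divide the congruence (and modulus) by g = 2: 6·t ≡ -3 (mod 5).
    Reduce coefficients mod 5: 1·t ≡ 2 (mod 5).
    So t ≡ 2 (mod 5).
    Then x = 6 + 12·2 = 30, valid modulo lcm(12, 10) = 60: x ≡ 30 (mod 60).
  Combine with x ≡ 6 (mod 14): gcd(60, 14) = 2; 6 - 30 = -24, which IS divisible by 2, so compatible.
    Write x = 30 + 60·t and substitute into x ≡ 6 (mod 14): 60·t ≡ 6 − 30 = -24 (mod 14).
    Divide the congruence (and modulus) by g = 2: 30·t ≡ -12 (mod 7).
    Reduce coefficients mod 7: 2·t ≡ 2 (mod 7).
    The inverse of 2 mod 7 is 4 (since 2·4 = 8 = 1·7 + 1), so t ≡ 4·2 = 8 ≡ 1 (mod 7).
    Then x = 30 + 60·1 = 90, valid modulo lcm(60, 14) = 420: x ≡ 90 (mod 420).
Verify: 90 mod 12 = 6, 90 mod 10 = 0, 90 mod 14 = 6.

x ≡ 90 (mod 420).


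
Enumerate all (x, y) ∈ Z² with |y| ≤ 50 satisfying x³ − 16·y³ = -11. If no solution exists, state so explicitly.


The equation is x³ - 16y³ = -11. For fixed y, x³ = 16·y³ − 11, so a solution requires the RHS to be a perfect cube.
Strategy: iterate y from -50 to 50, compute RHS = 16·y³ − 11, and check whether it is a (positive or negative) perfect cube.
Check small values of y:
  y = 0: RHS = -11 is not a perfect cube.
  y = 1: RHS = 5 is not a perfect cube.
  y = -1: RHS = -27 = (-3)³ ⇒ x = -3 works.
  y = 2: RHS = 117 is not a perfect cube.
  y = -2: RHS = -139 is not a perfect cube.
  y = 3: RHS = 421 is not a perfect cube.
  y = -3: RHS = -443 is not a perfect cube.
Continuing the search up to |y| = 50 finds no further solutions beyond those listed.
Collected solutions: (-3, -1).

Solutions (with |y| ≤ 50): (-3, -1).


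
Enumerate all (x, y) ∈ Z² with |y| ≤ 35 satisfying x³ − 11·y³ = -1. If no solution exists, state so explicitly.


The equation is x³ - 11y³ = -1. For fixed y, x³ = 11·y³ − 1, so a solution requires the RHS to be a perfect cube.
Strategy: iterate y from -35 to 35, compute RHS = 11·y³ − 1, and check whether it is a (positive or negative) perfect cube.
Check small values of y:
  y = 0: RHS = -1 = (-1)³ ⇒ x = -1 works.
  y = 1: RHS = 10 is not a perfect cube.
  y = -1: RHS = -12 is not a perfect cube.
  y = 2: RHS = 87 is not a perfect cube.
  y = -2: RHS = -89 is not a perfect cube.
  y = 3: RHS = 296 is not a perfect cube.
  y = -3: RHS = -298 is not a perfect cube.
Continuing the search up to |y| = 35 finds no further solutions beyond those listed.
Collected solutions: (-1, 0).

Solutions (with |y| ≤ 35): (-1, 0).


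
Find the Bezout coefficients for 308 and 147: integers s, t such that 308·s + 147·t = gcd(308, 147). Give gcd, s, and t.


Euclidean algorithm on (308, 147) — divide until remainder is 0:
  308 = 2 · 147 + 14
  147 = 10 · 14 + 7
  14 = 2 · 7 + 0
gcd(308, 147) = 7.
Track Bezout coefficients alongside the remainders: start with r₀ = 308 = a·1 + b·0 (s = 1, t = 0) and r₁ = 147 = a·0 + b·1 (s = 0, t = 1); each new remainder r_{k+1} = r_{k-1} − q_k·r_k inherits s_{k+1} = s_{k-1} − q_k·s_k, t_{k+1} = t_{k-1} − q_k·t_k, so r_k = a·s_k + b·t_k at every step:
  q = 2: r = 14, s = 1 − 2·0 = 1, t = 0 − 2·1 = -2  (check: 308·1 + 147·(-2) = 14)
  q = 10: r = 7, s = 0 − 10·1 = -10, t = 1 − 10·(-2) = 21  (check: 308·(-10) + 147·21 = 7)
The row with r = 7 (the gcd) gives the Bezout coefficients s = -10, t = 21.
Result: 308 · (-10) + 147 · (21) = 7.

gcd(308, 147) = 7; s = -10, t = 21 (check: 308·(-10) + 147·21 = 7).


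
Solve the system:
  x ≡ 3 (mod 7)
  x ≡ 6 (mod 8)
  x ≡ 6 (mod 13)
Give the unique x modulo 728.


Moduli 7, 8, 13 are pairwise coprime; by CRT there is a unique solution modulo M = 7 · 8 · 13 = 728.
Solve pairwise, accumulating the modulus:
  Start with x ≡ 3 (mod 7).
  Combine with x ≡ 6 (mod 8): since gcd(7, 8) = 1, we get a unique residue mod 56.
    Write x = 3 + 7·t and substitute into x ≡ 6 (mod 8): 7·t ≡ 6 − 3 = 3 (mod 8).
    The inverse of 7 mod 8 is 7 (since 7·7 = 49 = 6·8 + 1), so t ≡ 7·3 = 21 ≡ 5 (mod 8).
    Then x = 3 + 7·5 = 38, valid modulo lcm(7, 8) = 56: x ≡ 38 (mod 56).
  Combine with x ≡ 6 (mod 13): since gcd(56, 13) = 1, we get a unique residue mod 728.
    Write x = 38 + 56·t and substitute into x ≡ 6 (mod 13): 56·t ≡ 6 − 38 = -32 (mod 13).
    Reduce coefficients mod 13: 4·t ≡ 7 (mod 13).
    The inverse of 4 mod 13 is 10 (since 4·10 = 40 = 3·13 + 1), so t ≡ 10·7 = 70 ≡ 5 (mod 13).
    Then x = 38 + 56·5 = 318, valid modulo lcm(56, 13) = 728: x ≡ 318 (mod 728).
Verify: 318 mod 7 = 3 ✓, 318 mod 8 = 6 ✓, 318 mod 13 = 6 ✓.

x ≡ 318 (mod 728).


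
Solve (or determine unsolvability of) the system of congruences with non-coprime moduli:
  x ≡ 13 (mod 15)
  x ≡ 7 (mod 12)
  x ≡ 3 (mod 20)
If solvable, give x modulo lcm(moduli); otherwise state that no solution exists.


Moduli 15, 12, 20 are not pairwise coprime, so CRT works modulo lcm(m_i) when all pairwise compatibility conditions hold.
Pairwise compatibility: gcd(m_i, m_j) must divide a_i - a_j for every pair.
Merge one congruence at a time:
  Start: x ≡ 13 (mod 15).
  Combine with x ≡ 7 (mod 12): gcd(15, 12) = 3; 7 - 13 = -6, which IS divisible by 3, so compatible.
    Write x = 13 + 15·t and substitute into x ≡ 7 (mod 12): 15·t ≡ 7 − 13 = -6 (mod 12).
    Divide the congruence (and modulus) by g = 3: 5·t ≡ -2 (mod 4).
    Reduce coefficients mod 4: 1·t ≡ 2 (mod 4).
    So t ≡ 2 (mod 4).
    Then x = 13 + 15·2 = 43, valid modulo lcm(15, 12) = 60: x ≡ 43 (mod 60).
  Combine with x ≡ 3 (mod 20): gcd(60, 20) = 20; 3 - 43 = -40, which IS divisible by 20, so compatible.
    Write x = 43 + 60·t and substitute into x ≡ 3 (mod 20): 60·t ≡ 3 − 43 = -40 (mod 20).
    Divide the congruence (and modulus) by g = 20: 3·t ≡ -2 (mod 1).
    Modulo 1 every t works; take t = 0.
    Then x = 43 + 60·0 = 43, valid modulo lcm(60, 20) = 60: x ≡ 43 (mod 60).
Verify: 43 mod 15 = 13, 43 mod 12 = 7, 43 mod 20 = 3.

x ≡ 43 (mod 60).


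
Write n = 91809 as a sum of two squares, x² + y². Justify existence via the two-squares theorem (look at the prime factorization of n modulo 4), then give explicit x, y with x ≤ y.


Step 1: Factor n = 91809 = 3^2 · 101^2.
Step 2: Check the mod-4 condition on each prime factor: 3 ≡ 3 (mod 4), exponent 2 (must be even); 101 ≡ 1 (mod 4), exponent 2.
All primes ≡ 3 (mod 4) appear to even exponent (or don't appear), so by the two-squares theorem n IS expressible as a sum of two squares.
Step 3: Build a representation. Group n = k² · m with k = 3 and m = 101 · 101 = 10201 (a product of primes ≡ 1 (mod 4)); a representation of m scales to one of n via (k·x)² + (k·y)² = k²(x² + y²). Each prime p ≡ 1 (mod 4) is itself a sum of two squares; find a² by testing p − a² for a perfect square:
  101: 101 − 1² = 100 = 10² ⇒ 101 = 1² + 10².
  Combine using the Brahmagupta–Fibonacci identity (a² + b²)(c² + d²) = (ac − bd)² + (ad + bc)² = (ac + bd)² + (ad − bc)²:
  101 · 101 = 10201: from (1² + 10²)(1² + 10²), take (1·1 − 10·10, 1·10 + 10·1) = (1 − 100, 10 + 10) = (-99, 20); dropping signs (only squares matter) gives (99, 20); check 99² + 20² = 9801 + 400 = 10201 ✓.
  Scale by k = 3: (3·99, 3·20) = (297, 60).
Step 4: Order so x ≤ y and verify: 60² + 297² = 3600 + 88209 = 91809 = n. ✓

n = 91809 = 60² + 297² (one valid representation with x ≤ y).


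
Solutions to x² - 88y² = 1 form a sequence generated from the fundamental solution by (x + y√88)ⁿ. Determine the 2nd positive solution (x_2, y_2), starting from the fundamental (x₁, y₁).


Step 1: Find the fundamental solution (x₁, y₁) of x² - 88y² = 1.
  Expand √88 as a continued fraction. a₀ = ⌊√88⌋ = 9; iterate m_{k+1} = d_k·a_k − m_k, d_{k+1} = (88 − m_{k+1}²)/d_k, a_{k+1} = ⌊(a₀ + m_{k+1})/d_{k+1}⌋ (starting m₀ = 0, d₀ = 1), with convergents p_k = a_k·p_{k-1} + p_{k-2}, q_k = a_k·q_{k-1} + q_{k-2} (p₋₁ = 1, q₋₁ = 0):
  k = 0: a₀ = 9; p₀/q₀ = 9/1; p₀² − 88·q₀² = 81 − 88 = -7.
  k = 1: m = 9, d = 7, a = ⌊(9 + 9)/7⌋ = 2; p/q = (2·9 + 1)/(2·1 + 0) = 19/2; p² − 88·q² = 361 − 352 = 9.
  k = 2: m = 5, d = 9, a = ⌊(9 + 5)/9⌋ = 1; p/q = (1·19 + 9)/(1·2 + 1) = 28/3; p² − 88·q² = 784 − 792 = -8.
  k = 3: m = 4, d = 8, a = ⌊(9 + 4)/8⌋ = 1; p/q = (1·28 + 19)/(1·3 + 2) = 47/5; p² − 88·q² = 2209 − 2200 = 9.
  k = 4: m = 4, d = 9, a = ⌊(9 + 4)/9⌋ = 1; p/q = (1·47 + 28)/(1·5 + 3) = 75/8; p² − 88·q² = 5625 − 5632 = -7.
  k = 5: m = 5, d = 7, a = ⌊(9 + 5)/7⌋ = 2; p/q = (2·75 + 47)/(2·8 + 5) = 197/21; p² − 88·q² = 38809 − 38808 = 1.
  The first convergent with p² − 88·q² = 1 gives the fundamental solution (x₁, y₁) = (197, 21).
Step 2: Apply the recurrence (x_{n+1}, y_{n+1}) = (x₁x_n + 88y₁y_n, x₁y_n + y₁x_n) repeatedly.
  From (x_1, y_1) = (197, 21): x_2 = 197·197 + 88·21·21 = 77617; y_2 = 197·21 + 21·197 = 8274.
Step 3: Verify x_2² - 88·y_2² = 6024398689 - 6024398688 = 1 (should be 1). ✓

(x_1, y_1) = (197, 21); (x_2, y_2) = (77617, 8274).


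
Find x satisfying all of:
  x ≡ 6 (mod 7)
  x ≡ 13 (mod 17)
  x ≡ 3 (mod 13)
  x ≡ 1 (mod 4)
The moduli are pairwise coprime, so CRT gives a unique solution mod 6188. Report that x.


Product of moduli M = 7 · 17 · 13 · 4 = 6188.
Merge one congruence at a time:
  Start: x ≡ 6 (mod 7).
  Combine with x ≡ 13 (mod 17); new modulus lcm = 119.
    Write x = 6 + 7·t and substitute into x ≡ 13 (mod 17): 7·t ≡ 13 − 6 = 7 (mod 17).
    The inverse of 7 mod 17 is 5 (since 7·5 = 35 = 2·17 + 1), so t ≡ 5·7 = 35 ≡ 1 (mod 17).
    Then x = 6 + 7·1 = 13, valid modulo lcm(7, 17) = 119: x ≡ 13 (mod 119).
  Combine with x ≡ 3 (mod 13); new modulus lcm = 1547.
    Write x = 13 + 119·t and substitute into x ≡ 3 (mod 13): 119·t ≡ 3 − 13 = -10 (mod 13).
    Reduce coefficients mod 13: 2·t ≡ 3 (mod 13).
    The inverse of 2 mod 13 is 7 (since 2·7 = 14 = 1·13 + 1), so t ≡ 7·3 = 21 ≡ 8 (mod 13).
    Then x = 13 + 119·8 = 965, valid modulo lcm(119, 13) = 1547: x ≡ 965 (mod 1547).
  Combine with x ≡ 1 (mod 4); new modulus lcm = 6188.
    Write x = 965 + 1547·t and substitute into x ≡ 1 (mod 4): 1547·t ≡ 1 − 965 = -964 (mod 4).
    Reduce coefficients mod 4: 3·t ≡ 0 (mod 4).
    The inverse of 3 mod 4 is 3 (since 3·3 = 9 = 2·4 + 1), so t ≡ 3·0 = 0 ≡ 0 (mod 4).
    Then x = 965 + 1547·0 = 965, valid modulo lcm(1547, 4) = 6188: x ≡ 965 (mod 6188).
Verify against each original: 965 mod 7 = 6, 965 mod 17 = 13, 965 mod 13 = 3, 965 mod 4 = 1.

x ≡ 965 (mod 6188).


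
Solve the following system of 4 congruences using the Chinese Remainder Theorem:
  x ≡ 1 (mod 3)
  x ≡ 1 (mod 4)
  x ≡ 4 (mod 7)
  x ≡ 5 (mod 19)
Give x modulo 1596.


Product of moduli M = 3 · 4 · 7 · 19 = 1596.
Merge one congruence at a time:
  Start: x ≡ 1 (mod 3).
  Combine with x ≡ 1 (mod 4); new modulus lcm = 12.
    Write x = 1 + 3·t and substitute into x ≡ 1 (mod 4): 3·t ≡ 1 − 1 = 0 (mod 4).
    The inverse of 3 mod 4 is 3 (since 3·3 = 9 = 2·4 + 1), so t ≡ 3·0 = 0 ≡ 0 (mod 4).
    Then x = 1 + 3·0 = 1, valid modulo lcm(3, 4) = 12: x ≡ 1 (mod 12).
  Combine with x ≡ 4 (mod 7); new modulus lcm = 84.
    Write x = 1 + 12·t and substitute into x ≡ 4 (mod 7): 12·t ≡ 4 − 1 = 3 (mod 7).
    Reduce coefficients mod 7: 5·t ≡ 3 (mod 7).
    The inverse of 5 mod 7 is 3 (since 5·3 = 15 = 2·7 + 1), so t ≡ 3·3 = 9 ≡ 2 (mod 7).
    Then x = 1 + 12·2 = 25, valid modulo lcm(12, 7) = 84: x ≡ 25 (mod 84).
  Combine with x ≡ 5 (mod 19); new modulus lcm = 1596.
    Write x = 25 + 84·t and substitute into x ≡ 5 (mod 19): 84·t ≡ 5 − 25 = -20 (mod 19).
    Reduce coefficients mod 19: 8·t ≡ 18 (mod 19).
    The inverse of 8 mod 19 is 12 (since 8·12 = 96 = 5·19 + 1), so t ≡ 12·18 = 216 ≡ 7 (mod 19).
    Then x = 25 + 84·7 = 613, valid modulo lcm(84, 19) = 1596: x ≡ 613 (mod 1596).
Verify against each original: 613 mod 3 = 1, 613 mod 4 = 1, 613 mod 7 = 4, 613 mod 19 = 5.

x ≡ 613 (mod 1596).


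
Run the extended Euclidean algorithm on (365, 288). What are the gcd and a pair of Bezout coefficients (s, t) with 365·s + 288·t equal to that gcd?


Euclidean algorithm on (365, 288) — divide until remainder is 0:
  365 = 1 · 288 + 77
  288 = 3 · 77 + 57
  77 = 1 · 57 + 20
  57 = 2 · 20 + 17
  20 = 1 · 17 + 3
  17 = 5 · 3 + 2
  3 = 1 · 2 + 1
  2 = 2 · 1 + 0
gcd(365, 288) = 1.
Track Bezout coefficients alongside the remainders: start with r₀ = 365 = a·1 + b·0 (s = 1, t = 0) and r₁ = 288 = a·0 + b·1 (s = 0, t = 1); each new remainder r_{k+1} = r_{k-1} − q_k·r_k inherits s_{k+1} = s_{k-1} − q_k·s_k, t_{k+1} = t_{k-1} − q_k·t_k, so r_k = a·s_k + b·t_k at every step:
  q = 1: r = 77, s = 1 − 1·0 = 1, t = 0 − 1·1 = -1  (check: 365·1 + 288·(-1) = 77)
  q = 3: r = 57, s = 0 − 3·1 = -3, t = 1 − 3·(-1) = 4  (check: 365·(-3) + 288·4 = 57)
  q = 1: r = 20, s = 1 − 1·(-3) = 4, t = -1 − 1·4 = -5  (check: 365·4 + 288·(-5) = 20)
  q = 2: r = 17, s = -3 − 2·4 = -11, t = 4 − 2·(-5) = 14  (check: 365·(-11) + 288·14 = 17)
  q = 1: r = 3, s = 4 − 1·(-11) = 15, t = -5 − 1·14 = -19  (check: 365·15 + 288·(-19) = 3)
  q = 5: r = 2, s = -11 − 5·15 = -86, t = 14 − 5·(-19) = 109  (check: 365·(-86) + 288·109 = 2)
  q = 1: r = 1, s = 15 − 1·(-86) = 101, t = -19 − 1·109 = -128  (check: 365·101 + 288·(-128) = 1)
The row with r = 1 (the gcd) gives the Bezout coefficients s = 101, t = -128.
Result: 365 · (101) + 288 · (-128) = 1.

gcd(365, 288) = 1; s = 101, t = -128 (check: 365·101 + 288·(-128) = 1).


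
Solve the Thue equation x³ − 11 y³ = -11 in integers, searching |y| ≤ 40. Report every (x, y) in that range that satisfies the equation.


The equation is x³ - 11y³ = -11. For fixed y, x³ = 11·y³ − 11, so a solution requires the RHS to be a perfect cube.
Strategy: iterate y from -40 to 40, compute RHS = 11·y³ − 11, and check whether it is a (positive or negative) perfect cube.
Check small values of y:
  y = 0: RHS = -11 is not a perfect cube.
  y = 1: RHS = 0 = (0)³ ⇒ x = 0 works.
  y = -1: RHS = -22 is not a perfect cube.
  y = 2: RHS = 77 is not a perfect cube.
  y = -2: RHS = -99 is not a perfect cube.
  y = 3: RHS = 286 is not a perfect cube.
  y = -3: RHS = -308 is not a perfect cube.
Continuing the search up to |y| = 40 finds no further solutions beyond those listed.
Collected solutions: (0, 1).

Solutions (with |y| ≤ 40): (0, 1).


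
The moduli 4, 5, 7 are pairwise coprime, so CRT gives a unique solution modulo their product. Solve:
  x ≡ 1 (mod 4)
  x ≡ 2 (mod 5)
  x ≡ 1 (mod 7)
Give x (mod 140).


Moduli 4, 5, 7 are pairwise coprime; by CRT there is a unique solution modulo M = 4 · 5 · 7 = 140.
Solve pairwise, accumulating the modulus:
  Start with x ≡ 1 (mod 4).
  Combine with x ≡ 2 (mod 5): since gcd(4, 5) = 1, we get a unique residue mod 20.
    Write x = 1 + 4·t and substitute into x ≡ 2 (mod 5): 4·t ≡ 2 − 1 = 1 (mod 5).
    The inverse of 4 mod 5 is 4 (since 4·4 = 16 = 3·5 + 1), so t ≡ 4·1 = 4 ≡ 4 (mod 5).
    Then x = 1 + 4·4 = 17, valid modulo lcm(4, 5) = 20: x ≡ 17 (mod 20).
  Combine with x ≡ 1 (mod 7): since gcd(20, 7) = 1, we get a unique residue mod 140.
    Write x = 17 + 20·t and substitute into x ≡ 1 (mod 7): 20·t ≡ 1 − 17 = -16 (mod 7).
    Reduce coefficients mod 7: 6·t ≡ 5 (mod 7).
    The inverse of 6 mod 7 is 6 (since 6·6 = 36 = 5·7 + 1), so t ≡ 6·5 = 30 ≡ 2 (mod 7).
    Then x = 17 + 20·2 = 57, valid modulo lcm(20, 7) = 140: x ≡ 57 (mod 140).
Verify: 57 mod 4 = 1 ✓, 57 mod 5 = 2 ✓, 57 mod 7 = 1 ✓.

x ≡ 57 (mod 140).


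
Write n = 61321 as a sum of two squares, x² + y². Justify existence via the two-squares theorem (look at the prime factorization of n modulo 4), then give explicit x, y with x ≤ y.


Step 1: Factor n = 61321 = 13 · 53 · 89.
Step 2: Check the mod-4 condition on each prime factor: 13 ≡ 1 (mod 4), exponent 1; 53 ≡ 1 (mod 4), exponent 1; 89 ≡ 1 (mod 4), exponent 1.
All primes ≡ 3 (mod 4) appear to even exponent (or don't appear), so by the two-squares theorem n IS expressible as a sum of two squares.
Step 3: Build a representation. Here n = 13 · 53 · 89 is a product of primes ≡ 1 (mod 4). Each prime p ≡ 1 (mod 4) is itself a sum of two squares; find a² by testing p − a² for a perfect square:
  13: 13 − 1² = 12, 13 − 2² = 9 = 3² ⇒ 13 = 2² + 3².
  53: 53 − 1² = 52, 53 − 2² = 49 = 7² ⇒ 53 = 2² + 7².
  89: 89 − 1² = 88, 89 − 2² = 85, 89 − 3² = 80, 89 − 4² = 73, 89 − 5² = 64 = 8² ⇒ 89 = 5² + 8².
  Combine using the Brahmagupta–Fibonacci identity (a² + b²)(c² + d²) = (ac − bd)² + (ad + bc)² = (ac + bd)² + (ad − bc)²:
  13 · 53 = 689: from (2² + 3²)(2² + 7²), take (2·2 − 3·7, 2·7 + 3·2) = (4 − 21, 14 + 6) = (-17, 20); dropping signs (only squares matter) gives (17, 20); check 17² + 20² = 289 + 400 = 689 ✓.
  689 · 89 = 61321: from (17² + 20²)(5² + 8²), take (17·5 − 20·8, 17·8 + 20·5) = (85 − 160, 136 + 100) = (-75, 236); dropping signs (only squares matter) gives (75, 236); check 75² + 236² = 5625 + 55696 = 61321 ✓.
Step 4: Order so x ≤ y and verify: 75² + 236² = 5625 + 55696 = 61321 = n. ✓

n = 61321 = 75² + 236² (one valid representation with x ≤ y).


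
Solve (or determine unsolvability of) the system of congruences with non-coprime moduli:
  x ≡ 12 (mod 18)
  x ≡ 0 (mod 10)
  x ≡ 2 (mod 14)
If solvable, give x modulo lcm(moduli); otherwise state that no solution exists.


Moduli 18, 10, 14 are not pairwise coprime, so CRT works modulo lcm(m_i) when all pairwise compatibility conditions hold.
Pairwise compatibility: gcd(m_i, m_j) must divide a_i - a_j for every pair.
Merge one congruence at a time:
  Start: x ≡ 12 (mod 18).
  Combine with x ≡ 0 (mod 10): gcd(18, 10) = 2; 0 - 12 = -12, which IS divisible by 2, so compatible.
    Write x = 12 + 18·t and substitute into x ≡ 0 (mod 10): 18·t ≡ 0 − 12 = -12 (mod 10).
    Divide the congruence (and modulus) by g = 2: 9·t ≡ -6 (mod 5).
    Reduce coefficients mod 5: 4·t ≡ 4 (mod 5).
    The inverse of 4 mod 5 is 4 (since 4·4 = 16 = 3·5 + 1), so t ≡ 4·4 = 16 ≡ 1 (mod 5).
    Then x = 12 + 18·1 = 30, valid modulo lcm(18, 10) = 90: x ≡ 30 (mod 90).
  Combine with x ≡ 2 (mod 14): gcd(90, 14) = 2; 2 - 30 = -28, which IS divisible by 2, so compatible.
    Write x = 30 + 90·t and substitute into x ≡ 2 (mod 14): 90·t ≡ 2 − 30 = -28 (mod 14).
    Divide the congruence (and modulus) by g = 2: 45·t ≡ -14 (mod 7).
    Reduce coefficients mod 7: 3·t ≡ 0 (mod 7).
    The inverse of 3 mod 7 is 5 (since 3·5 = 15 = 2·7 + 1), so t ≡ 5·0 = 0 ≡ 0 (mod 7).
    Then x = 30 + 90·0 = 30, valid modulo lcm(90, 14) = 630: x ≡ 30 (mod 630).
Verify: 30 mod 18 = 12, 30 mod 10 = 0, 30 mod 14 = 2.

x ≡ 30 (mod 630).


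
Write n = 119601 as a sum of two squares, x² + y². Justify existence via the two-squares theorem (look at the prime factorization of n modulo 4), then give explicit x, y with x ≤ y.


Step 1: Factor n = 119601 = 3^2 · 97 · 137.
Step 2: Check the mod-4 condition on each prime factor: 3 ≡ 3 (mod 4), exponent 2 (must be even); 97 ≡ 1 (mod 4), exponent 1; 137 ≡ 1 (mod 4), exponent 1.
All primes ≡ 3 (mod 4) appear to even exponent (or don't appear), so by the two-squares theorem n IS expressible as a sum of two squares.
Step 3: Build a representation. Group n = k² · m with k = 3 and m = 97 · 137 = 13289 (a product of primes ≡ 1 (mod 4)); a representation of m scales to one of n via (k·x)² + (k·y)² = k²(x² + y²). Each prime p ≡ 1 (mod 4) is itself a sum of two squares; find a² by testing p − a² for a perfect square:
  97: 97 − 1² = 96, 97 − 2² = 93, 97 − 3² = 88, 97 − 4² = 81 = 9² ⇒ 97 = 4² + 9².
  137: 137 − 1² = 136, 137 − 2² = 133, 137 − 3² = 128, 137 − 4² = 121 = 11² ⇒ 137 = 4² + 11².
  Combine using the Brahmagupta–Fibonacci identity (a² + b²)(c² + d²) = (ac − bd)² + (ad + bc)² = (ac + bd)² + (ad − bc)²:
  97 · 137 = 13289: from (4² + 9²)(4² + 11²), take (4·4 − 9·11, 4·11 + 9·4) = (16 − 99, 44 + 36) = (-83, 80); dropping signs (only squares matter) gives (83, 80); check 83² + 80² = 6889 + 6400 = 13289 ✓.
  Scale by k = 3: (3·83, 3·80) = (249, 240).
Step 4: Order so x ≤ y and verify: 240² + 249² = 57600 + 62001 = 119601 = n. ✓

n = 119601 = 240² + 249² (one valid representation with x ≤ y).
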